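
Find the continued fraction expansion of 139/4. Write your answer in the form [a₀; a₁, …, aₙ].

139 ÷ 4 → quotient 34, remainder 3
4 ÷ 3 → quotient 1, remainder 1
3 ÷ 1 → quotient 3, remainder 0

[34; 1, 3]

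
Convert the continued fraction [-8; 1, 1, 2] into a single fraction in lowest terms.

Work from the innermost term outward:
Start with 2.
1 + 1/(2/1) = 1 + 1/2 = 3/2
1 + 1/(3/2) = 1 + 2/3 = 5/3
-8 + 1/(5/3) = -8 + 3/5 = -37/5

-37/5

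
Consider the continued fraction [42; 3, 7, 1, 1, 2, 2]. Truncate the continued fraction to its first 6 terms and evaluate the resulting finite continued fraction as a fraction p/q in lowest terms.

5036/119

Use the convergent recurrence hₖ = aₖ·hₖ₋₁ + hₖ₋₂ (and likewise for the denominators kₖ):
a_0 = 42: 42/1
a_1 = 3: 127/3
a_2 = 7: 931/22
a_3 = 1: 1058/25
a_4 = 1: 1989/47
a_5 = 2: 5036/119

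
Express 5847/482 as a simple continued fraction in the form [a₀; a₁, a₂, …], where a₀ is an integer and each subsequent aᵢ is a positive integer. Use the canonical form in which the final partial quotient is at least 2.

[12; 7, 1, 1, 1, 6, 3]

5847 = 12·482 + 63, so a_0 = 12
482 = 7·63 + 41, so a_1 = 7
63 = 1·41 + 22, so a_2 = 1
41 = 1·22 + 19, so a_3 = 1
22 = 1·19 + 3, so a_4 = 1
19 = 6·3 + 1, so a_5 = 6
3 = 3·1 + 0, so a_6 = 3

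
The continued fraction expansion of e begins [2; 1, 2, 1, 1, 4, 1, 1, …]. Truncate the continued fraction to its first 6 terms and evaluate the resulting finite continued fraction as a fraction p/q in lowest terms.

87/32

a_0 = 2: 2/1
a_1 = 1: 3/1
a_2 = 2: 8/3
a_3 = 1: 11/4
a_4 = 1: 19/7
a_5 = 4: 87/32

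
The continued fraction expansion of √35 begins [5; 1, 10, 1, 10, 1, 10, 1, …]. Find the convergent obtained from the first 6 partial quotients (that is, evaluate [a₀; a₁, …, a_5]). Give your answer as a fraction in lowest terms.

846/143

Start with 1.
10 + 1/(1/1) = 10 + 1/1 = 11/1
1 + 1/(11/1) = 1 + 1/11 = 12/11
10 + 1/(12/11) = 10 + 11/12 = 131/12
1 + 1/(131/12) = 1 + 12/131 = 143/131
5 + 1/(143/131) = 5 + 131/143 = 846/143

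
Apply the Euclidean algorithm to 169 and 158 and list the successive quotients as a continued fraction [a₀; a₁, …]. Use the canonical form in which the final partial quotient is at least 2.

Repeatedly divide and take the remainder:
169 ÷ 158 → quotient 1, remainder 11
158 ÷ 11 → quotient 14, remainder 4
11 ÷ 4 → quotient 2, remainder 3
4 ÷ 3 → quotient 1, remainder 1
3 ÷ 1 → quotient 3, remainder 0

[1; 14, 2, 1, 3]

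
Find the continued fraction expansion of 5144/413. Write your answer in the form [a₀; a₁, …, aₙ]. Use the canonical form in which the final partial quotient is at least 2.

Apply division with remainder until the remainder is 0:
5144 ÷ 413 → quotient 12, remainder 188
413 ÷ 188 → quotient 2, remainder 37
188 ÷ 37 → quotient 5, remainder 3
37 ÷ 3 → quotient 12, remainder 1
3 ÷ 1 → quotient 3, remainder 0

[12; 2, 5, 12, 3]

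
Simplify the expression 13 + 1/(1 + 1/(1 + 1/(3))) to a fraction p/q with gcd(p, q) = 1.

Starting at the tail and folding back:
Start with 3.
1 + 1/(3/1) = 1 + 1/3 = 4/3
1 + 1/(4/3) = 1 + 3/4 = 7/4
13 + 1/(7/4) = 13 + 4/7 = 95/7

95/7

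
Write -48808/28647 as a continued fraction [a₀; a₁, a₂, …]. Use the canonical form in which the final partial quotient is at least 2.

Repeatedly divide and take the remainder:
-48808 ÷ 28647 → quotient -2, remainder 8486
28647 ÷ 8486 → quotient 3, remainder 3189
8486 ÷ 3189 → quotient 2, remainder 2108
3189 ÷ 2108 → quotient 1, remainder 1081
2108 ÷ 1081 → quotient 1, remainder 1027
1081 ÷ 1027 → quotient 1, remainder 54
1027 ÷ 54 → quotient 19, remainder 1
54 ÷ 1 → quotient 54, remainder 0

[-2; 3, 2, 1, 1, 1, 19, 54]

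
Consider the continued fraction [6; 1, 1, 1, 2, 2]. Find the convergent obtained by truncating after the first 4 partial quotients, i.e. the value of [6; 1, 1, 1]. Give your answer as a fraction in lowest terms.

20/3

a_0 = 6: 6/1
a_1 = 1: 7/1
a_2 = 1: 13/2
a_3 = 1: 20/3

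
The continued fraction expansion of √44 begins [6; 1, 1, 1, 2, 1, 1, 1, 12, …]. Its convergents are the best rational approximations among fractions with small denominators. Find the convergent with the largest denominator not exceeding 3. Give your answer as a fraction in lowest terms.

20/3

a_0 = 6: 6/1  (≤ bound)
a_1 = 1: 7/1  (≤ bound)
a_2 = 1: 13/2  (≤ bound)
a_3 = 1: 20/3  (≤ bound)
a_4 = 2: 53/8  (> 3, stop)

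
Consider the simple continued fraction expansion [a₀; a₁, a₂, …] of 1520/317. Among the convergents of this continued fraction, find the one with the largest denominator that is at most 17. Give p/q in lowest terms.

24/5

a_0 = 4: 4/1  (≤ bound)
a_1 = 1: 5/1  (≤ bound)
a_2 = 3: 19/4  (≤ bound)
a_3 = 1: 24/5  (≤ bound)
a_4 = 7: 187/39  (> 17, stop)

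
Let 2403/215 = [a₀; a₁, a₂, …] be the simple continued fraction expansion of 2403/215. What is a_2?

Apply division with remainder until the remainder is 0:
⌊2403/215⌋ = 11, remainder 38
⌊215/38⌋ = 5, remainder 25
⌊38/25⌋ = 1, remainder 13

1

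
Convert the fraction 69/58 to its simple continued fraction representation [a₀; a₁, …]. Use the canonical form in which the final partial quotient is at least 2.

[1; 5, 3, 1, 2]

Apply division with remainder until the remainder is 0:
69 = 1·58 + 11, so a_0 = 1
58 = 5·11 + 3, so a_1 = 5
11 = 3·3 + 2, so a_2 = 3
3 = 1·2 + 1, so a_3 = 1
2 = 2·1 + 0, so a_4 = 2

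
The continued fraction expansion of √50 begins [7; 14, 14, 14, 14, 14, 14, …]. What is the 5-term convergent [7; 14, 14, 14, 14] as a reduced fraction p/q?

Build up convergents one term at a time:
a_0 = 7: 7/1
a_1 = 14: 99/14
a_2 = 14: 1393/197
a_3 = 14: 19601/2772
a_4 = 14: 275807/39005

275807/39005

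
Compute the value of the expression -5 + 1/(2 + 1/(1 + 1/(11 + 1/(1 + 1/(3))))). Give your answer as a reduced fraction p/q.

Start with 3.
1 + 1/(3/1) = 1 + 1/3 = 4/3
11 + 1/(4/3) = 11 + 3/4 = 47/4
1 + 1/(47/4) = 1 + 4/47 = 51/47
2 + 1/(51/47) = 2 + 47/51 = 149/51
-5 + 1/(149/51) = -5 + 51/149 = -694/149

-694/149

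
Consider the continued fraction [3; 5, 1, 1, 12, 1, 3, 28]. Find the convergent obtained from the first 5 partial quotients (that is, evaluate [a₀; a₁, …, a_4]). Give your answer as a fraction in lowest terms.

Start with 12.
1 + 1/(12/1) = 1 + 1/12 = 13/12
1 + 1/(13/12) = 1 + 12/13 = 25/13
5 + 1/(25/13) = 5 + 13/25 = 138/25
3 + 1/(138/25) = 3 + 25/138 = 439/138

439/138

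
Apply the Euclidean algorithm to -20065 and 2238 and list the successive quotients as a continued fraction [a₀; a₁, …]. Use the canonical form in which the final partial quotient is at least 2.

[-9; 29, 15, 2, 2]

-20065 = -9·2238 + 77, so a_0 = -9
2238 = 29·77 + 5, so a_1 = 29
77 = 15·5 + 2, so a_2 = 15
5 = 2·2 + 1, so a_3 = 2
2 = 2·1 + 0, so a_4 = 2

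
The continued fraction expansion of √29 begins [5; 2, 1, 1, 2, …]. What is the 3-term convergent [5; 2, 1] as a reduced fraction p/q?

a_0 = 5: 5/1
a_1 = 2: 11/2
a_2 = 1: 16/3

16/3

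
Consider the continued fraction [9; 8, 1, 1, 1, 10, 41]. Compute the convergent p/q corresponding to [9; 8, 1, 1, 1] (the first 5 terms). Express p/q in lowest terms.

Work from the innermost term outward:
Start with 1.
1 + 1/(1/1) = 1 + 1/1 = 2/1
1 + 1/(2/1) = 1 + 1/2 = 3/2
8 + 1/(3/2) = 8 + 2/3 = 26/3
9 + 1/(26/3) = 9 + 3/26 = 237/26

237/26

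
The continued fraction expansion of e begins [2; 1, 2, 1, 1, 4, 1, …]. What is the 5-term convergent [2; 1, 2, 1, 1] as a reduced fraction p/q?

19/7

Compute successive convergents:
a_0 = 2: 2/1
a_1 = 1: 3/1
a_2 = 2: 8/3
a_3 = 1: 11/4
a_4 = 1: 19/7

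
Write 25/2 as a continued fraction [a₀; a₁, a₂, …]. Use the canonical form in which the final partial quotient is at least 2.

[12; 2]

Apply division with remainder until the remainder is 0:
⌊25/2⌋ = 12, remainder 1
⌊2/1⌋ = 2, remainder 0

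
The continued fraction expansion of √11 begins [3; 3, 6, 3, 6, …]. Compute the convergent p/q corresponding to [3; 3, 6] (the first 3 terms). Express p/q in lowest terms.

63/19

Use the convergent recurrence hₖ = aₖ·hₖ₋₁ + hₖ₋₂ (and likewise for the denominators kₖ):
a_0 = 3: 3/1
a_1 = 3: 10/3
a_2 = 6: 63/19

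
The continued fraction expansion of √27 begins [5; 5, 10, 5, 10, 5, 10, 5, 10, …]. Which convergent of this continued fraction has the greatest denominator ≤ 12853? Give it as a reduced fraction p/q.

13775/2651

List convergents until the denominator exceeds the bound:
a_0 = 5: 5/1  (≤ bound)
a_1 = 5: 26/5  (≤ bound)
a_2 = 10: 265/51  (≤ bound)
a_3 = 5: 1351/260  (≤ bound)
a_4 = 10: 13775/2651  (≤ bound)
a_5 = 5: 70226/13515  (> 12853, stop)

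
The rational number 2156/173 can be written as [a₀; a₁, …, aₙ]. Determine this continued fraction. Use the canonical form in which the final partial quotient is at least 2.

[12; 2, 6, 6, 2]

2156 ÷ 173 → quotient 12, remainder 80
173 ÷ 80 → quotient 2, remainder 13
80 ÷ 13 → quotient 6, remainder 2
13 ÷ 2 → quotient 6, remainder 1
2 ÷ 1 → quotient 2, remainder 0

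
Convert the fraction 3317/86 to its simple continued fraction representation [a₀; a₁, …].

[38; 1, 1, 3, 12]

3317 ÷ 86 → quotient 38, remainder 49
86 ÷ 49 → quotient 1, remainder 37
49 ÷ 37 → quotient 1, remainder 12
37 ÷ 12 → quotient 3, remainder 1
12 ÷ 1 → quotient 12, remainder 0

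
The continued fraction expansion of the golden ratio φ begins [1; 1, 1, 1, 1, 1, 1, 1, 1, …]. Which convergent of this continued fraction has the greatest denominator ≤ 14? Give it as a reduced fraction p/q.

List convergents until the denominator exceeds the bound:
a_0 = 1: 1/1  (≤ bound)
a_1 = 1: 2/1  (≤ bound)
a_2 = 1: 3/2  (≤ bound)
a_3 = 1: 5/3  (≤ bound)
a_4 = 1: 8/5  (≤ bound)
a_5 = 1: 13/8  (≤ bound)
a_6 = 1: 21/13  (≤ bound)
a_7 = 1: 34/21  (> 14, stop)

21/13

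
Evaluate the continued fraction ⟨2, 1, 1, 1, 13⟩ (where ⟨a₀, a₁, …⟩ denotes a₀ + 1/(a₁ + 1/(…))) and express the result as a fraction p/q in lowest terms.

109/41

Starting at the tail and folding back:
Start with 13.
1 + 1/(13/1) = 1 + 1/13 = 14/13
1 + 1/(14/13) = 1 + 13/14 = 27/14
1 + 1/(27/14) = 1 + 14/27 = 41/27
2 + 1/(41/27) = 2 + 27/41 = 109/41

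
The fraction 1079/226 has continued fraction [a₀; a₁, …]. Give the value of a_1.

1079 = 4·226 + 175, so a_0 = 4
226 = 1·175 + 51, so a_1 = 1

1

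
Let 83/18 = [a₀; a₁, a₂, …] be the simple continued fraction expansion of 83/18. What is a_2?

⌊83/18⌋ = 4, remainder 11
⌊18/11⌋ = 1, remainder 7
⌊11/7⌋ = 1, remainder 4

1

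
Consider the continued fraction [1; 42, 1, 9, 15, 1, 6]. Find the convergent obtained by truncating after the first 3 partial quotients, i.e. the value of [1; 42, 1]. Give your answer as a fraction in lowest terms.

44/43

Use the convergent recurrence hₖ = aₖ·hₖ₋₁ + hₖ₋₂ (and likewise for the denominators kₖ):
a_0 = 1: 1/1
a_1 = 42: 43/42
a_2 = 1: 44/43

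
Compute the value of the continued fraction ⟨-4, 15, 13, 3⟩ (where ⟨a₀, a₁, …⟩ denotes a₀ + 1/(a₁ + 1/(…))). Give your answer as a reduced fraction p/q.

Start with 3.
13 + 1/(3/1) = 13 + 1/3 = 40/3
15 + 1/(40/3) = 15 + 3/40 = 603/40
-4 + 1/(603/40) = -4 + 40/603 = -2372/603

-2372/603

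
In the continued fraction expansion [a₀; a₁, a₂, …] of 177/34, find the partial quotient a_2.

Run the Euclidean algorithm, recording each quotient:
177 ÷ 34 → quotient 5, remainder 7
34 ÷ 7 → quotient 4, remainder 6
7 ÷ 6 → quotient 1, remainder 1

1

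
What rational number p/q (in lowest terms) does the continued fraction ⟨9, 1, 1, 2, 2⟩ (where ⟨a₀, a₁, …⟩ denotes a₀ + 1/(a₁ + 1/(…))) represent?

a_0 = 9: 9/1
a_1 = 1: 10/1
a_2 = 1: 19/2
a_3 = 2: 48/5
a_4 = 2: 115/12

115/12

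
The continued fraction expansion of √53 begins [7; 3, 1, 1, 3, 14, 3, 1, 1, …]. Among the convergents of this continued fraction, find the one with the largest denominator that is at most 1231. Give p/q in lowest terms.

7979/1096

a_0 = 7: 7/1  (≤ bound)
a_1 = 3: 22/3  (≤ bound)
a_2 = 1: 29/4  (≤ bound)
a_3 = 1: 51/7  (≤ bound)
a_4 = 3: 182/25  (≤ bound)
a_5 = 14: 2599/357  (≤ bound)
a_6 = 3: 7979/1096  (≤ bound)
a_7 = 1: 10578/1453  (> 1231, stop)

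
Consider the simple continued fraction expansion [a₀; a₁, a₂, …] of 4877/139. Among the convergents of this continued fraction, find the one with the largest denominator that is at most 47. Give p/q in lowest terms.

a_0 = 35: 35/1  (≤ bound)
a_1 = 11: 386/11  (≤ bound)
a_2 = 1: 421/12  (≤ bound)
a_3 = 1: 807/23  (≤ bound)
a_4 = 2: 2035/58  (> 47, stop)

807/23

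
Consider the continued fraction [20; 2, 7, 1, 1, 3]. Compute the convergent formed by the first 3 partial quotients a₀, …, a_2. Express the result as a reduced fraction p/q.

307/15

Work from the innermost term outward:
Start with 7.
2 + 1/(7/1) = 2 + 1/7 = 15/7
20 + 1/(15/7) = 20 + 7/15 = 307/15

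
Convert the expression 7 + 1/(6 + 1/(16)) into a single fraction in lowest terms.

695/97

Start with 16.
6 + 1/(16/1) = 6 + 1/16 = 97/16
7 + 1/(97/16) = 7 + 16/97 = 695/97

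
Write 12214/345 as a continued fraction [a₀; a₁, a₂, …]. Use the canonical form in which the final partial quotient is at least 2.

[35; 2, 2, 13, 2, 2]

12214 ÷ 345 → quotient 35, remainder 139
345 ÷ 139 → quotient 2, remainder 67
139 ÷ 67 → quotient 2, remainder 5
67 ÷ 5 → quotient 13, remainder 2
5 ÷ 2 → quotient 2, remainder 1
2 ÷ 1 → quotient 2, remainder 0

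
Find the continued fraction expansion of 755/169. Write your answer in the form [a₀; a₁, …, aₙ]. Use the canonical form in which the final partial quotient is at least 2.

[4; 2, 7, 5, 2]

Repeatedly divide and take the remainder:
755 = 4·169 + 79, so a_0 = 4
169 = 2·79 + 11, so a_1 = 2
79 = 7·11 + 2, so a_2 = 7
11 = 5·2 + 1, so a_3 = 5
2 = 2·1 + 0, so a_4 = 2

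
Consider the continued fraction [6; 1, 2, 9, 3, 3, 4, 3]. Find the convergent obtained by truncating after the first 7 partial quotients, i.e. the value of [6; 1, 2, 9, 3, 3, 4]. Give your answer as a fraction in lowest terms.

8301/1243

Work from the innermost term outward:
Start with 4.
3 + 1/(4/1) = 3 + 1/4 = 13/4
3 + 1/(13/4) = 3 + 4/13 = 43/13
9 + 1/(43/13) = 9 + 13/43 = 400/43
2 + 1/(400/43) = 2 + 43/400 = 843/400
1 + 1/(843/400) = 1 + 400/843 = 1243/843
6 + 1/(1243/843) = 6 + 843/1243 = 8301/1243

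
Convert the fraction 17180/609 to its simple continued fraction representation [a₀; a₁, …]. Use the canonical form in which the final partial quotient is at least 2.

[28; 4, 1, 3, 7, 1, 3]

17180 = 28·609 + 128, so a_0 = 28
609 = 4·128 + 97, so a_1 = 4
128 = 1·97 + 31, so a_2 = 1
97 = 3·31 + 4, so a_3 = 3
31 = 7·4 + 3, so a_4 = 7
4 = 1·3 + 1, so a_5 = 1
3 = 3·1 + 0, so a_6 = 3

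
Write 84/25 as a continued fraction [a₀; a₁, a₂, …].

84 ÷ 25 → quotient 3, remainder 9
25 ÷ 9 → quotient 2, remainder 7
9 ÷ 7 → quotient 1, remainder 2
7 ÷ 2 → quotient 3, remainder 1
2 ÷ 1 → quotient 2, remainder 0

[3; 2, 1, 3, 2]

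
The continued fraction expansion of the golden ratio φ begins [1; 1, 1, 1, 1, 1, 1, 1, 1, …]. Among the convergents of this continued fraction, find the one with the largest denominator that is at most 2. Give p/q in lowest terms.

3/2

a_0 = 1: 1/1  (≤ bound)
a_1 = 1: 2/1  (≤ bound)
a_2 = 1: 3/2  (≤ bound)
a_3 = 1: 5/3  (> 2, stop)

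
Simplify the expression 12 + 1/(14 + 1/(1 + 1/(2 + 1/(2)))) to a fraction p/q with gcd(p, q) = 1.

1243/103

a_0 = 12: 12/1
a_1 = 14: 169/14
a_2 = 1: 181/15
a_3 = 2: 531/44
a_4 = 2: 1243/103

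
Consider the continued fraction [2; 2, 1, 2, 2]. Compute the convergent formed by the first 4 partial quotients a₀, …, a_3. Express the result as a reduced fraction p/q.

Use the convergent recurrence hₖ = aₖ·hₖ₋₁ + hₖ₋₂ (and likewise for the denominators kₖ):
a_0 = 2: 2/1
a_1 = 2: 5/2
a_2 = 1: 7/3
a_3 = 2: 19/8

19/8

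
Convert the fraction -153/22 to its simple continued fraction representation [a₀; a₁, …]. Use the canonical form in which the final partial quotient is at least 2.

Run the Euclidean algorithm, recording each quotient:
-153 ÷ 22 → quotient -7, remainder 1
22 ÷ 1 → quotient 22, remainder 0

[-7; 22]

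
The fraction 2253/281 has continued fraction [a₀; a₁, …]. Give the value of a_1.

56

2253 ÷ 281 → quotient 8, remainder 5
281 ÷ 5 → quotient 56, remainder 1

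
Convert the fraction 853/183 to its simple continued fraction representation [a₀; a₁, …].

[4; 1, 1, 1, 19, 1, 2]

853 = 4·183 + 121, so a_0 = 4
183 = 1·121 + 62, so a_1 = 1
121 = 1·62 + 59, so a_2 = 1
62 = 1·59 + 3, so a_3 = 1
59 = 19·3 + 2, so a_4 = 19
3 = 1·2 + 1, so a_5 = 1
2 = 2·1 + 0, so a_6 = 2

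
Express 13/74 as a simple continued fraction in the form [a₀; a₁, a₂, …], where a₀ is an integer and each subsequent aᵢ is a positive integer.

[0; 5, 1, 2, 4]

⌊13/74⌋ = 0, remainder 13
⌊74/13⌋ = 5, remainder 9
⌊13/9⌋ = 1, remainder 4
⌊9/4⌋ = 2, remainder 1
⌊4/1⌋ = 4, remainder 0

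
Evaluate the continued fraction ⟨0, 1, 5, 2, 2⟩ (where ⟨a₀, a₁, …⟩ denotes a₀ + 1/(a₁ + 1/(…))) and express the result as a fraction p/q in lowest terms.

Starting at the tail and folding back:
Start with 2.
2 + 1/(2/1) = 2 + 1/2 = 5/2
5 + 1/(5/2) = 5 + 2/5 = 27/5
1 + 1/(27/5) = 1 + 5/27 = 32/27
0 + 1/(32/27) = 0 + 27/32 = 27/32

27/32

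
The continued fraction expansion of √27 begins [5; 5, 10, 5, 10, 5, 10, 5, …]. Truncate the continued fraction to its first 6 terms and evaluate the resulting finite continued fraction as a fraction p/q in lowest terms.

Build up convergents one term at a time:
a_0 = 5: 5/1
a_1 = 5: 26/5
a_2 = 10: 265/51
a_3 = 5: 1351/260
a_4 = 10: 13775/2651
a_5 = 5: 70226/13515

70226/13515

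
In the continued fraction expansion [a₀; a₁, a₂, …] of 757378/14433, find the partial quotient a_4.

Apply division with remainder until the remainder is 0:
757378 ÷ 14433 → quotient 52, remainder 6862
14433 ÷ 6862 → quotient 2, remainder 709
6862 ÷ 709 → quotient 9, remainder 481
709 ÷ 481 → quotient 1, remainder 228
481 ÷ 228 → quotient 2, remainder 25

2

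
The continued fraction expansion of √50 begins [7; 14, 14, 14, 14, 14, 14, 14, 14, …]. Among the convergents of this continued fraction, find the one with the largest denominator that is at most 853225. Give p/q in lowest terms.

3880899/548842

List convergents until the denominator exceeds the bound:
a_0 = 7: 7/1  (≤ bound)
a_1 = 14: 99/14  (≤ bound)
a_2 = 14: 1393/197  (≤ bound)
a_3 = 14: 19601/2772  (≤ bound)
a_4 = 14: 275807/39005  (≤ bound)
a_5 = 14: 3880899/548842  (≤ bound)
a_6 = 14: 54608393/7722793  (> 853225, stop)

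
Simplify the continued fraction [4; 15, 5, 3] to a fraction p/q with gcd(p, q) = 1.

a_0 = 4: 4/1
a_1 = 15: 61/15
a_2 = 5: 309/76
a_3 = 3: 988/243

988/243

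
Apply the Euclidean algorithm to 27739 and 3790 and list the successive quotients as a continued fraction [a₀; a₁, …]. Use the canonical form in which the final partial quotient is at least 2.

[7; 3, 7, 2, 2, 1, 1, 13]

Repeatedly divide and take the remainder:
27739 ÷ 3790 → quotient 7, remainder 1209
3790 ÷ 1209 → quotient 3, remainder 163
1209 ÷ 163 → quotient 7, remainder 68
163 ÷ 68 → quotient 2, remainder 27
68 ÷ 27 → quotient 2, remainder 14
27 ÷ 14 → quotient 1, remainder 13
14 ÷ 13 → quotient 1, remainder 1
13 ÷ 1 → quotient 13, remainder 0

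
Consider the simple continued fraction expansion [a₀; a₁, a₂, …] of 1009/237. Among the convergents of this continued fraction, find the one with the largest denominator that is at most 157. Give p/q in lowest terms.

430/101

List convergents until the denominator exceeds the bound:
a_0 = 4: 4/1  (≤ bound)
a_1 = 3: 13/3  (≤ bound)
a_2 = 1: 17/4  (≤ bound)
a_3 = 7: 132/31  (≤ bound)
a_4 = 1: 149/35  (≤ bound)
a_5 = 2: 430/101  (≤ bound)
a_6 = 2: 1009/237  (> 157, stop)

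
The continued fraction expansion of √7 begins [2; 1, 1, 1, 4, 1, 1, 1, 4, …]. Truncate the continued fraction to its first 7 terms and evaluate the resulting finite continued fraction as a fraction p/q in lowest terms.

Starting at the tail and folding back:
Start with 1.
1 + 1/(1/1) = 1 + 1/1 = 2/1
4 + 1/(2/1) = 4 + 1/2 = 9/2
1 + 1/(9/2) = 1 + 2/9 = 11/9
1 + 1/(11/9) = 1 + 9/11 = 20/11
1 + 1/(20/11) = 1 + 11/20 = 31/20
2 + 1/(31/20) = 2 + 20/31 = 82/31

82/31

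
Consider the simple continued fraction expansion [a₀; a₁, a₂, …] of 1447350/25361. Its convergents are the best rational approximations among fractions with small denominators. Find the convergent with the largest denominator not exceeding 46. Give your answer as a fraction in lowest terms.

2454/43

a_0 = 57: 57/1  (≤ bound)
a_1 = 14: 799/14  (≤ bound)
a_2 = 3: 2454/43  (≤ bound)
a_3 = 3: 8161/143  (> 46, stop)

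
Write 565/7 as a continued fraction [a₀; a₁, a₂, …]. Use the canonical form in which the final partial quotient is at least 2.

Repeatedly divide and take the remainder:
565 = 80·7 + 5, so a_0 = 80
7 = 1·5 + 2, so a_1 = 1
5 = 2·2 + 1, so a_2 = 2
2 = 2·1 + 0, so a_3 = 2

[80; 1, 2, 2]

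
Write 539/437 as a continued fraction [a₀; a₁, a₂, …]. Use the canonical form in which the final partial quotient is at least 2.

[1; 4, 3, 1, 1, 14]

⌊539/437⌋ = 1, remainder 102
⌊437/102⌋ = 4, remainder 29
⌊102/29⌋ = 3, remainder 15
⌊29/15⌋ = 1, remainder 14
⌊15/14⌋ = 1, remainder 1
⌊14/1⌋ = 14, remainder 0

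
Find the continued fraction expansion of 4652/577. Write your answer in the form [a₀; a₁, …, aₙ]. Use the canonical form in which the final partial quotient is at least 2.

Run the Euclidean algorithm, recording each quotient:
4652 = 8·577 + 36, so a_0 = 8
577 = 16·36 + 1, so a_1 = 16
36 = 36·1 + 0, so a_2 = 36

[8; 16, 36]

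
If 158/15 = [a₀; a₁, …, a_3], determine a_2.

1

Run the Euclidean algorithm, recording each quotient:
⌊158/15⌋ = 10, remainder 8
⌊15/8⌋ = 1, remainder 7
⌊8/7⌋ = 1, remainder 1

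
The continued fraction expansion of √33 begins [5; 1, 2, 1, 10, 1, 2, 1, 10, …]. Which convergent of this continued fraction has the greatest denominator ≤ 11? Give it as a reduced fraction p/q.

a_0 = 5: 5/1  (≤ bound)
a_1 = 1: 6/1  (≤ bound)
a_2 = 2: 17/3  (≤ bound)
a_3 = 1: 23/4  (≤ bound)
a_4 = 10: 247/43  (> 11, stop)

23/4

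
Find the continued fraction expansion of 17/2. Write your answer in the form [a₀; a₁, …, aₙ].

⌊17/2⌋ = 8, remainder 1
⌊2/1⌋ = 2, remainder 0

[8; 2]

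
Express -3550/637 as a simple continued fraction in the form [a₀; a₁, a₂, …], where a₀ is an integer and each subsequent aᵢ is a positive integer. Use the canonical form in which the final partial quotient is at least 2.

⌊-3550/637⌋ = -6, remainder 272
⌊637/272⌋ = 2, remainder 93
⌊272/93⌋ = 2, remainder 86
⌊93/86⌋ = 1, remainder 7
⌊86/7⌋ = 12, remainder 2
⌊7/2⌋ = 3, remainder 1
⌊2/1⌋ = 2, remainder 0

[-6; 2, 2, 1, 12, 3, 2]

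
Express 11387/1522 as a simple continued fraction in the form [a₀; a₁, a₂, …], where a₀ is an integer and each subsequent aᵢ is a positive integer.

⌊11387/1522⌋ = 7, remainder 733
⌊1522/733⌋ = 2, remainder 56
⌊733/56⌋ = 13, remainder 5
⌊56/5⌋ = 11, remainder 1
⌊5/1⌋ = 5, remainder 0

[7; 2, 13, 11, 5]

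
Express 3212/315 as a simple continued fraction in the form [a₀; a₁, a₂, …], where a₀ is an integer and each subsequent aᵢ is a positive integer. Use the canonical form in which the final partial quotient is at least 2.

3212 ÷ 315 → quotient 10, remainder 62
315 ÷ 62 → quotient 5, remainder 5
62 ÷ 5 → quotient 12, remainder 2
5 ÷ 2 → quotient 2, remainder 1
2 ÷ 1 → quotient 2, remainder 0

[10; 5, 12, 2, 2]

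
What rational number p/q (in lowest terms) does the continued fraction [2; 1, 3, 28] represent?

Start with 28.
3 + 1/(28/1) = 3 + 1/28 = 85/28
1 + 1/(85/28) = 1 + 28/85 = 113/85
2 + 1/(113/85) = 2 + 85/113 = 311/113

311/113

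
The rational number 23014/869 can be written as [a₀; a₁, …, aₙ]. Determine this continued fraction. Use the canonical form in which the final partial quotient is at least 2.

23014 ÷ 869 → quotient 26, remainder 420
869 ÷ 420 → quotient 2, remainder 29
420 ÷ 29 → quotient 14, remainder 14
29 ÷ 14 → quotient 2, remainder 1
14 ÷ 1 → quotient 14, remainder 0

[26; 2, 14, 2, 14]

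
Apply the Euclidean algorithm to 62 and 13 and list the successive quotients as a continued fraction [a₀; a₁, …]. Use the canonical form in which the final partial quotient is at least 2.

[4; 1, 3, 3]

Repeatedly divide and take the remainder:
62 ÷ 13 → quotient 4, remainder 10
13 ÷ 10 → quotient 1, remainder 3
10 ÷ 3 → quotient 3, remainder 1
3 ÷ 1 → quotient 3, remainder 0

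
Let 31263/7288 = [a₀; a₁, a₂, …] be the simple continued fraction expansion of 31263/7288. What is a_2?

2

31263 ÷ 7288 → quotient 4, remainder 2111
7288 ÷ 2111 → quotient 3, remainder 955
2111 ÷ 955 → quotient 2, remainder 201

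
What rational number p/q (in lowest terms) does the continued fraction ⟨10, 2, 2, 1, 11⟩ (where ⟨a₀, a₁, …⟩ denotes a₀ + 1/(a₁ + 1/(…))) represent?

a_0 = 10: 10/1
a_1 = 2: 21/2
a_2 = 2: 52/5
a_3 = 1: 73/7
a_4 = 11: 855/82

855/82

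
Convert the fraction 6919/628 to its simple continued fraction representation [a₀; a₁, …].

6919 ÷ 628 → quotient 11, remainder 11
628 ÷ 11 → quotient 57, remainder 1
11 ÷ 1 → quotient 11, remainder 0

[11; 57, 11]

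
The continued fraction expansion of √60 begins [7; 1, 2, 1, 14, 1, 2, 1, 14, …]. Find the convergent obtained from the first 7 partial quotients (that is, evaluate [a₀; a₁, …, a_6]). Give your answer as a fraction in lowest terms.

a_0 = 7: 7/1
a_1 = 1: 8/1
a_2 = 2: 23/3
a_3 = 1: 31/4
a_4 = 14: 457/59
a_5 = 1: 488/63
a_6 = 2: 1433/185

1433/185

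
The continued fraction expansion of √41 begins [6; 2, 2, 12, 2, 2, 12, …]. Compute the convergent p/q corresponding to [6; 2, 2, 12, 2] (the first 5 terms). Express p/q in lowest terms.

Build up convergents one term at a time:
a_0 = 6: 6/1
a_1 = 2: 13/2
a_2 = 2: 32/5
a_3 = 12: 397/62
a_4 = 2: 826/129

826/129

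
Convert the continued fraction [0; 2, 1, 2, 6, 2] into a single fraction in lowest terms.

Build up convergents one term at a time:
a_0 = 0: 0/1
a_1 = 2: 1/2
a_2 = 1: 1/3
a_3 = 2: 3/8
a_4 = 6: 19/51
a_5 = 2: 41/110

41/110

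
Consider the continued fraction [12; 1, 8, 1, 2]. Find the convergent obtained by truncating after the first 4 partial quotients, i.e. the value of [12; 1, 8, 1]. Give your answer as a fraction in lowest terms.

129/10

Work from the innermost term outward:
Start with 1.
8 + 1/(1/1) = 8 + 1/1 = 9/1
1 + 1/(9/1) = 1 + 1/9 = 10/9
12 + 1/(10/9) = 12 + 9/10 = 129/10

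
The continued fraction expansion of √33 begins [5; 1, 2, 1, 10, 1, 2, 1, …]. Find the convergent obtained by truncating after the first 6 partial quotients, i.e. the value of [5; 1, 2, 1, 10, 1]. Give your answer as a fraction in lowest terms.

Start with 1.
10 + 1/(1/1) = 10 + 1/1 = 11/1
1 + 1/(11/1) = 1 + 1/11 = 12/11
2 + 1/(12/11) = 2 + 11/12 = 35/12
1 + 1/(35/12) = 1 + 12/35 = 47/35
5 + 1/(47/35) = 5 + 35/47 = 270/47

270/47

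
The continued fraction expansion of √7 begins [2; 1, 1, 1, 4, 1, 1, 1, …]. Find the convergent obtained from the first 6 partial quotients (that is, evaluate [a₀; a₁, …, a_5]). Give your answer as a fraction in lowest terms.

Start with 1.
4 + 1/(1/1) = 4 + 1/1 = 5/1
1 + 1/(5/1) = 1 + 1/5 = 6/5
1 + 1/(6/5) = 1 + 5/6 = 11/6
1 + 1/(11/6) = 1 + 6/11 = 17/11
2 + 1/(17/11) = 2 + 11/17 = 45/17

45/17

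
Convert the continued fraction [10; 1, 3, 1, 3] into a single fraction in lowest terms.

Starting at the tail and folding back:
Start with 3.
1 + 1/(3/1) = 1 + 1/3 = 4/3
3 + 1/(4/3) = 3 + 3/4 = 15/4
1 + 1/(15/4) = 1 + 4/15 = 19/15
10 + 1/(19/15) = 10 + 15/19 = 205/19

205/19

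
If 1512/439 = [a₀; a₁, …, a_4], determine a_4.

Apply division with remainder until the remainder is 0:
1512 ÷ 439 → quotient 3, remainder 195
439 ÷ 195 → quotient 2, remainder 49
195 ÷ 49 → quotient 3, remainder 48
49 ÷ 48 → quotient 1, remainder 1
48 ÷ 1 → quotient 48, remainder 0

48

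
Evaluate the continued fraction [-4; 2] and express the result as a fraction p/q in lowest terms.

-7/2

Start with 2.
-4 + 1/(2/1) = -4 + 1/2 = -7/2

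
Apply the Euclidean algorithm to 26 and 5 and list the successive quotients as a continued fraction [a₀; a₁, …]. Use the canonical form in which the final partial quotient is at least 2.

Repeatedly divide and take the remainder:
⌊26/5⌋ = 5, remainder 1
⌊5/1⌋ = 5, remainder 0

[5; 5]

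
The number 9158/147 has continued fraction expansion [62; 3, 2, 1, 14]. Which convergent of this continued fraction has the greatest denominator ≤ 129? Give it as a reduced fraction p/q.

623/10

a_0 = 62: 62/1  (≤ bound)
a_1 = 3: 187/3  (≤ bound)
a_2 = 2: 436/7  (≤ bound)
a_3 = 1: 623/10  (≤ bound)
a_4 = 14: 9158/147  (> 129, stop)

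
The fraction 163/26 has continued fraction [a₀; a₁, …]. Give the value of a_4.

2

163 = 6·26 + 7, so a_0 = 6
26 = 3·7 + 5, so a_1 = 3
7 = 1·5 + 2, so a_2 = 1
5 = 2·2 + 1, so a_3 = 2
2 = 2·1 + 0, so a_4 = 2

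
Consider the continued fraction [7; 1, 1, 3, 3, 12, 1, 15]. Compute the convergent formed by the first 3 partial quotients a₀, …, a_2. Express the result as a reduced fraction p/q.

Start with 1.
1 + 1/(1/1) = 1 + 1/1 = 2/1
7 + 1/(2/1) = 7 + 1/2 = 15/2

15/2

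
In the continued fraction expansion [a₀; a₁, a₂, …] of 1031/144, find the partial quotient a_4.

5

1031 ÷ 144 → quotient 7, remainder 23
144 ÷ 23 → quotient 6, remainder 6
23 ÷ 6 → quotient 3, remainder 5
6 ÷ 5 → quotient 1, remainder 1
5 ÷ 1 → quotient 5, remainder 0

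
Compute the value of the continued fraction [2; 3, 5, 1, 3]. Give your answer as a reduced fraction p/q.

169/73

Build up convergents one term at a time:
a_0 = 2: 2/1
a_1 = 3: 7/3
a_2 = 5: 37/16
a_3 = 1: 44/19
a_4 = 3: 169/73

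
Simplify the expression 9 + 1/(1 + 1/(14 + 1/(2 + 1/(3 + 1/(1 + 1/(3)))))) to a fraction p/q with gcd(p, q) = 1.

Start with 3.
1 + 1/(3/1) = 1 + 1/3 = 4/3
3 + 1/(4/3) = 3 + 3/4 = 15/4
2 + 1/(15/4) = 2 + 4/15 = 34/15
14 + 1/(34/15) = 14 + 15/34 = 491/34
1 + 1/(491/34) = 1 + 34/491 = 525/491
9 + 1/(525/491) = 9 + 491/525 = 5216/525

5216/525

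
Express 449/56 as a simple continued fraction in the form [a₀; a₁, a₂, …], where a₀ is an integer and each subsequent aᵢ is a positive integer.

449 ÷ 56 → quotient 8, remainder 1
56 ÷ 1 → quotient 56, remainder 0

[8; 56]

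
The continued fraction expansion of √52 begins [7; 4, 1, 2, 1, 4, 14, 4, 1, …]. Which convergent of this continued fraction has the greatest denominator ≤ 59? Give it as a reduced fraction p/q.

137/19

List convergents until the denominator exceeds the bound:
a_0 = 7: 7/1  (≤ bound)
a_1 = 4: 29/4  (≤ bound)
a_2 = 1: 36/5  (≤ bound)
a_3 = 2: 101/14  (≤ bound)
a_4 = 1: 137/19  (≤ bound)
a_5 = 4: 649/90  (> 59, stop)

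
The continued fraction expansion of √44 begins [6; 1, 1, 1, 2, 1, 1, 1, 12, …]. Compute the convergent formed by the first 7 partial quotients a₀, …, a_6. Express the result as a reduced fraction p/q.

126/19

a_0 = 6: 6/1
a_1 = 1: 7/1
a_2 = 1: 13/2
a_3 = 1: 20/3
a_4 = 2: 53/8
a_5 = 1: 73/11
a_6 = 1: 126/19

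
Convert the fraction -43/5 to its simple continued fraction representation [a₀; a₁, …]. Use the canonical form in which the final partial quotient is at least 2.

⌊-43/5⌋ = -9, remainder 2
⌊5/2⌋ = 2, remainder 1
⌊2/1⌋ = 2, remainder 0

[-9; 2, 2]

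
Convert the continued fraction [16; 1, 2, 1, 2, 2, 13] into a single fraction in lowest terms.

Starting at the tail and folding back:
Start with 13.
2 + 1/(13/1) = 2 + 1/13 = 27/13
2 + 1/(27/13) = 2 + 13/27 = 67/27
1 + 1/(67/27) = 1 + 27/67 = 94/67
2 + 1/(94/67) = 2 + 67/94 = 255/94
1 + 1/(255/94) = 1 + 94/255 = 349/255
16 + 1/(349/255) = 16 + 255/349 = 5839/349

5839/349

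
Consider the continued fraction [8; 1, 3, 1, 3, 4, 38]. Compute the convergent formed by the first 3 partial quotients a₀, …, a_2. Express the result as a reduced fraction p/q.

Start with 3.
1 + 1/(3/1) = 1 + 1/3 = 4/3
8 + 1/(4/3) = 8 + 3/4 = 35/4

35/4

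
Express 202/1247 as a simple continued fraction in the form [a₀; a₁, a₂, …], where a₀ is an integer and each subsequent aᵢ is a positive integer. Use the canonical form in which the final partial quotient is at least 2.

[0; 6, 5, 1, 3, 2, 1, 2]

⌊202/1247⌋ = 0, remainder 202
⌊1247/202⌋ = 6, remainder 35
⌊202/35⌋ = 5, remainder 27
⌊35/27⌋ = 1, remainder 8
⌊27/8⌋ = 3, remainder 3
⌊8/3⌋ = 2, remainder 2
⌊3/2⌋ = 1, remainder 1
⌊2/1⌋ = 2, remainder 0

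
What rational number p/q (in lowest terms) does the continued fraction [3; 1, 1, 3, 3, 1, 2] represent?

Use the convergent recurrence hₖ = aₖ·hₖ₋₁ + hₖ₋₂ (and likewise for the denominators kₖ):
a_0 = 3: 3/1
a_1 = 1: 4/1
a_2 = 1: 7/2
a_3 = 3: 25/7
a_4 = 3: 82/23
a_5 = 1: 107/30
a_6 = 2: 296/83

296/83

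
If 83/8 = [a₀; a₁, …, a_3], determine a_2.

Apply division with remainder until the remainder is 0:
⌊83/8⌋ = 10, remainder 3
⌊8/3⌋ = 2, remainder 2
⌊3/2⌋ = 1, remainder 1

1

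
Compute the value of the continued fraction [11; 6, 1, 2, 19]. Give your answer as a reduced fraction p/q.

4315/387

a_0 = 11: 11/1
a_1 = 6: 67/6
a_2 = 1: 78/7
a_3 = 2: 223/20
a_4 = 19: 4315/387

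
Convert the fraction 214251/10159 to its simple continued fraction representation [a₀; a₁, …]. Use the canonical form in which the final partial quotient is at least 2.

Apply division with remainder until the remainder is 0:
214251 = 21·10159 + 912, so a_0 = 21
10159 = 11·912 + 127, so a_1 = 11
912 = 7·127 + 23, so a_2 = 7
127 = 5·23 + 12, so a_3 = 5
23 = 1·12 + 11, so a_4 = 1
12 = 1·11 + 1, so a_5 = 1
11 = 11·1 + 0, so a_6 = 11

[21; 11, 7, 5, 1, 1, 11]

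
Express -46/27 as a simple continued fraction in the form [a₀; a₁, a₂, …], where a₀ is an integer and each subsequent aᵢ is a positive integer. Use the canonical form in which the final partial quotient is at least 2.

[-2; 3, 2, 1, 2]

Run the Euclidean algorithm, recording each quotient:
⌊-46/27⌋ = -2, remainder 8
⌊27/8⌋ = 3, remainder 3
⌊8/3⌋ = 2, remainder 2
⌊3/2⌋ = 1, remainder 1
⌊2/1⌋ = 2, remainder 0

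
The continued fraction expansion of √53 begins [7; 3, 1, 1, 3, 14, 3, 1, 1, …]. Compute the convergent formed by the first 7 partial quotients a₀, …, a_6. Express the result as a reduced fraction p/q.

a_0 = 7: 7/1
a_1 = 3: 22/3
a_2 = 1: 29/4
a_3 = 1: 51/7
a_4 = 3: 182/25
a_5 = 14: 2599/357
a_6 = 3: 7979/1096

7979/1096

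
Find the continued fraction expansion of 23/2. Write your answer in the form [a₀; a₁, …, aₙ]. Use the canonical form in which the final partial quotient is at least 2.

23 = 11·2 + 1, so a_0 = 11
2 = 2·1 + 0, so a_1 = 2

[11; 2]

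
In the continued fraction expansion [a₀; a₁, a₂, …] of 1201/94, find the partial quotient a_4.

Repeatedly divide and take the remainder:
1201 = 12·94 + 73, so a_0 = 12
94 = 1·73 + 21, so a_1 = 1
73 = 3·21 + 10, so a_2 = 3
21 = 2·10 + 1, so a_3 = 2
10 = 10·1 + 0, so a_4 = 10

10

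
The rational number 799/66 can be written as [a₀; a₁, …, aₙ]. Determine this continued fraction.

Run the Euclidean algorithm, recording each quotient:
⌊799/66⌋ = 12, remainder 7
⌊66/7⌋ = 9, remainder 3
⌊7/3⌋ = 2, remainder 1
⌊3/1⌋ = 3, remainder 0

[12; 9, 2, 3]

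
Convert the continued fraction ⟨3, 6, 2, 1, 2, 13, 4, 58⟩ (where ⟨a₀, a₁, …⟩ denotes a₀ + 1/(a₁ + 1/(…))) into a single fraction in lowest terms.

510987/161864

Start with 58.
4 + 1/(58/1) = 4 + 1/58 = 233/58
13 + 1/(233/58) = 13 + 58/233 = 3087/233
2 + 1/(3087/233) = 2 + 233/3087 = 6407/3087
1 + 1/(6407/3087) = 1 + 3087/6407 = 9494/6407
2 + 1/(9494/6407) = 2 + 6407/9494 = 25395/9494
6 + 1/(25395/9494) = 6 + 9494/25395 = 161864/25395
3 + 1/(161864/25395) = 3 + 25395/161864 = 510987/161864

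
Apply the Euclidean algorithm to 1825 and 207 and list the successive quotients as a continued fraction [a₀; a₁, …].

[8; 1, 4, 2, 4, 4]

⌊1825/207⌋ = 8, remainder 169
⌊207/169⌋ = 1, remainder 38
⌊169/38⌋ = 4, remainder 17
⌊38/17⌋ = 2, remainder 4
⌊17/4⌋ = 4, remainder 1
⌊4/1⌋ = 4, remainder 0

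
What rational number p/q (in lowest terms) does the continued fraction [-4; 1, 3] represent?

a_0 = -4: -4/1
a_1 = 1: -3/1
a_2 = 3: -13/4

-13/4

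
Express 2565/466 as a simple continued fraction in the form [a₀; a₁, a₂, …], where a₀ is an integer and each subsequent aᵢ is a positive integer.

Repeatedly divide and take the remainder:
2565 ÷ 466 → quotient 5, remainder 235
466 ÷ 235 → quotient 1, remainder 231
235 ÷ 231 → quotient 1, remainder 4
231 ÷ 4 → quotient 57, remainder 3
4 ÷ 3 → quotient 1, remainder 1
3 ÷ 1 → quotient 3, remainder 0

[5; 1, 1, 57, 1, 3]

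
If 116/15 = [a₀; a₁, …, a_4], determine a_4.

3

⌊116/15⌋ = 7, remainder 11
⌊15/11⌋ = 1, remainder 4
⌊11/4⌋ = 2, remainder 3
⌊4/3⌋ = 1, remainder 1
⌊3/1⌋ = 3, remainder 0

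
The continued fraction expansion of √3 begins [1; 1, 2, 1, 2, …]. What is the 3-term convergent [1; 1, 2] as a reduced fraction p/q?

5/3

Work from the innermost term outward:
Start with 2.
1 + 1/(2/1) = 1 + 1/2 = 3/2
1 + 1/(3/2) = 1 + 2/3 = 5/3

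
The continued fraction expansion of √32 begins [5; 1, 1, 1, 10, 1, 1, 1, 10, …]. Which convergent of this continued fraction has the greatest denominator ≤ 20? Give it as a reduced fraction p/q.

17/3

a_0 = 5: 5/1  (≤ bound)
a_1 = 1: 6/1  (≤ bound)
a_2 = 1: 11/2  (≤ bound)
a_3 = 1: 17/3  (≤ bound)
a_4 = 10: 181/32  (> 20, stop)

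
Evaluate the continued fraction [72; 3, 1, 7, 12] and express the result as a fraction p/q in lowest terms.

Compute successive convergents:
a_0 = 72: 72/1
a_1 = 3: 217/3
a_2 = 1: 289/4
a_3 = 7: 2240/31
a_4 = 12: 27169/376

27169/376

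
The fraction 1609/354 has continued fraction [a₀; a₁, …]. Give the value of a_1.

Apply division with remainder until the remainder is 0:
⌊1609/354⌋ = 4, remainder 193
⌊354/193⌋ = 1, remainder 161

1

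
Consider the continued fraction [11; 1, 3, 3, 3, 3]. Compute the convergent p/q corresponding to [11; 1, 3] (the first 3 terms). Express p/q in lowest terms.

Start with 3.
1 + 1/(3/1) = 1 + 1/3 = 4/3
11 + 1/(4/3) = 11 + 3/4 = 47/4

47/4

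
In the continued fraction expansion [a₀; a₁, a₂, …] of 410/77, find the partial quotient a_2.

Repeatedly divide and take the remainder:
410 = 5·77 + 25, so a_0 = 5
77 = 3·25 + 2, so a_1 = 3
25 = 12·2 + 1, so a_2 = 12

12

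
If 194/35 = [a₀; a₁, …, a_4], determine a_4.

3

194 = 5·35 + 19, so a_0 = 5
35 = 1·19 + 16, so a_1 = 1
19 = 1·16 + 3, so a_2 = 1
16 = 5·3 + 1, so a_3 = 5
3 = 3·1 + 0, so a_4 = 3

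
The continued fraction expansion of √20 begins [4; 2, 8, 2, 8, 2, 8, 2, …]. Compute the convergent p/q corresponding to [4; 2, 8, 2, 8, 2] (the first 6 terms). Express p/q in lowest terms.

Build up convergents one term at a time:
a_0 = 4: 4/1
a_1 = 2: 9/2
a_2 = 8: 76/17
a_3 = 2: 161/36
a_4 = 8: 1364/305
a_5 = 2: 2889/646

2889/646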